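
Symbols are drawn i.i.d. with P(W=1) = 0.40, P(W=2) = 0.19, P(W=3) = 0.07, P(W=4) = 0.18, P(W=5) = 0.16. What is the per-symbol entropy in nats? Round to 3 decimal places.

H(W) = −Σ p·ln p.
  −(0.40)·ln(0.40) = 0.3665
  −(0.19)·ln(0.19) = 0.3155
  −(0.07)·ln(0.07) = 0.1861
  −(0.18)·ln(0.18) = 0.3087
  −(0.16)·ln(0.16) = 0.2932
Sum: 0.3665 + 0.3155 + 0.1861 + 0.3087 + 0.2932 = 1.470 nats.

1.470 nats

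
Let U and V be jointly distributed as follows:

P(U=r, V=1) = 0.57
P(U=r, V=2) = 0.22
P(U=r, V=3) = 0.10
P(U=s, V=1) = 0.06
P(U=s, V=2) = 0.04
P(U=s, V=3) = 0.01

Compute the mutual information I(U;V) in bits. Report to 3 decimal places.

0.005 bits

Marginals: p(U) = (0.8900, 0.1100), p(V) = (0.6300, 0.2600, 0.1100).
I(U;V) = Σ p(x,y)·log₂[p(x,y)/(p(x)p(y))].
  (r,1): 0.57·log₂(1.0166) = 0.0135
  (r,2): 0.22·log₂(0.9507) = -0.0160
  (r,3): 0.10·log₂(1.0215) = 0.0031
  (s,1): 0.06·log₂(0.8658) = -0.0125
  (s,2): 0.04·log₂(1.3986) = 0.0194
  (s,3): 0.01·log₂(0.8264) = -0.0028
Sum = 0.005 bits.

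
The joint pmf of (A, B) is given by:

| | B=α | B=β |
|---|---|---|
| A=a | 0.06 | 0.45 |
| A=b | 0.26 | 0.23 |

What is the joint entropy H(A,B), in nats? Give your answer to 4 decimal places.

1.2164 nats

H(A,B) = −Σ p(x,y)·ln p(x,y) over all 4 cells.
  cell (a,α): −0.06·ln0.06 = 0.16880
  cell (a,β): −0.45·ln0.45 = 0.35933
  cell (b,α): −0.26·ln0.26 = 0.35024
  cell (b,β): −0.23·ln0.23 = 0.33803
Sum = 1.2164 nats.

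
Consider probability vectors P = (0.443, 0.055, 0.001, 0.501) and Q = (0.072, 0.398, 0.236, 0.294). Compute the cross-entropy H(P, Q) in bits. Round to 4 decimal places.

2.6416 bits

H(P,Q) = −Σ p·log₂ q.
  −0.443·log₂(0.072) = 1.68157
  −0.055·log₂(0.398) = 0.07310
  −0.001·log₂(0.236) = 0.00208
  −0.501·log₂(0.294) = 0.88482
H(P,Q) = 2.6416 bits.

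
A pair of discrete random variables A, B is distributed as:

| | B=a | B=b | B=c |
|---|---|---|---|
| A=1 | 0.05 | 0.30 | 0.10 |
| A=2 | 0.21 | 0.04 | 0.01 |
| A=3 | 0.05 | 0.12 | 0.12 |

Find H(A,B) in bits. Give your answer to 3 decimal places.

H(A,B) = −Σ p(x,y)·log₂ p(x,y) over all 9 cells.
  cell (1,a): −0.05·log₂0.05 = 0.2161
  cell (1,b): −0.30·log₂0.30 = 0.5211
  cell (1,c): −0.10·log₂0.10 = 0.3322
  cell (2,a): −0.21·log₂0.21 = 0.4728
  cell (2,b): −0.04·log₂0.04 = 0.1858
  cell (2,c): −0.01·log₂0.01 = 0.0664
  cell (3,a): −0.05·log₂0.05 = 0.2161
  cell (3,b): −0.12·log₂0.12 = 0.3671
  cell (3,c): −0.12·log₂0.12 = 0.3671
Sum = 2.745 bits.

2.745 bits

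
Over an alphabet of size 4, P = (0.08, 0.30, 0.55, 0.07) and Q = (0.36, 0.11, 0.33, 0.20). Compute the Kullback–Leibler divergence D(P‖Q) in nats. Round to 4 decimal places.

0.3881 nats

D(P‖Q) = Σ p·ln(p/q).
  0.08·ln(0.08/0.36) = -0.12033
  0.30·ln(0.30/0.11) = 0.30099
  0.55·ln(0.55/0.33) = 0.28095
  0.07·ln(0.07/0.20) = -0.07349
D(P‖Q) = 0.3881 nats.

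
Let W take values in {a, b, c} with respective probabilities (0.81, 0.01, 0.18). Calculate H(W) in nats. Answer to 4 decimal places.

0.5254 nats

H(W) = −Σ p·ln p.
  −(0.81)·ln(0.81) = 0.17068
  −(0.01)·ln(0.01) = 0.04605
  −(0.18)·ln(0.18) = 0.30866
Sum: 0.17068 + 0.04605 + 0.30866 = 0.5254 nats.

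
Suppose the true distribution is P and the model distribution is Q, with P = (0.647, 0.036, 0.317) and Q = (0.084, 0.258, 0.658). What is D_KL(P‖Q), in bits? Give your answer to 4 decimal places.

1.4693 bits

D(P‖Q) = Σ p·log₂(p/q).
  0.647·log₂(0.647/0.084) = 1.90561
  0.036·log₂(0.036/0.258) = -0.10229
  0.317·log₂(0.317/0.658) = -0.33399
D(P‖Q) = 1.4693 bits.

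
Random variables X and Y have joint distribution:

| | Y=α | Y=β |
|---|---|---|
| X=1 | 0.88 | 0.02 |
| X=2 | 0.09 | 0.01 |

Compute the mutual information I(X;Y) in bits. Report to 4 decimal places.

Marginals: p(X) = (0.9000, 0.1000), p(Y) = (0.9700, 0.0300).
I(X;Y) = H(X) + H(Y) − H(X,Y).
H(X) = 0.4690, H(Y) = 0.1944, H(X,Y) = 0.6543.
I(X;Y) = 0.4690 + 0.1944 − 0.6543 = 0.0091 bits.

0.0091 bits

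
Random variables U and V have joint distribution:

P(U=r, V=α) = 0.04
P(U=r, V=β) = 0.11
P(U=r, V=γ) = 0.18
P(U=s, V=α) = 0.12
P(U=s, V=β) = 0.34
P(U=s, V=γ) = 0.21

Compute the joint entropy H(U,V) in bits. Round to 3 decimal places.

H(U,V) = −Σ p(x,y)·log₂ p(x,y) over all 6 cells.
  cell (r,α): −0.04·log₂0.04 = 0.1858
  cell (r,β): −0.11·log₂0.11 = 0.3503
  cell (r,γ): −0.18·log₂0.18 = 0.4453
  cell (s,α): −0.12·log₂0.12 = 0.3671
  cell (s,β): −0.34·log₂0.34 = 0.5292
  cell (s,γ): −0.21·log₂0.21 = 0.4728
Sum = 2.350 bits.

2.350 bits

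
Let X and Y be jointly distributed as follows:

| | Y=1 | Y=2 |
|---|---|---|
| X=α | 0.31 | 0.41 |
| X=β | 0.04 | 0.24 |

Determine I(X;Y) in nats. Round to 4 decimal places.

0.0405 nats

Marginals: p(X) = (0.7200, 0.2800), p(Y) = (0.3500, 0.6500).
I(X;Y) = Σ p(x,y)·ln[p(x,y)/(p(x)p(y))].
  (α,1): 0.31·ln(1.2302) = 0.06421
  (α,2): 0.41·ln(0.8761) = -0.05425
  (β,1): 0.04·ln(0.4082) = -0.03584
  (β,2): 0.24·ln(1.3187) = 0.06639
Sum = 0.0405 nats.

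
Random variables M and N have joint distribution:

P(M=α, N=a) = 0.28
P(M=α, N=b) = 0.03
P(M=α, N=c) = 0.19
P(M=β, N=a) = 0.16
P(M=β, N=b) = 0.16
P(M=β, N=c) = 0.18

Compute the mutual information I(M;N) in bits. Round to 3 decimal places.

Marginals: p(M) = (0.5000, 0.5000), p(N) = (0.4400, 0.1900, 0.3700).
I(M;N) = Σ p(x,y)·log₂[p(x,y)/(p(x)p(y))].
  (α,a): 0.28·log₂(1.2727) = 0.0974
  (α,b): 0.03·log₂(0.3158) = -0.0499
  (α,c): 0.19·log₂(1.0270) = 0.0073
  (β,a): 0.16·log₂(0.7273) = -0.0735
  (β,b): 0.16·log₂(1.6842) = 0.1203
  (β,c): 0.18·log₂(0.9730) = -0.0071
Sum = 0.095 bits.

0.095 bits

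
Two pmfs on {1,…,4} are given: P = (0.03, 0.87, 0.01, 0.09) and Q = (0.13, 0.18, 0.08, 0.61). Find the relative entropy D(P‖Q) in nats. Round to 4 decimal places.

D(P‖Q) = Σ p·ln(p/q).
  0.03·ln(0.03/0.13) = -0.04399
  0.87·ln(0.87/0.18) = 1.37072
  0.01·ln(0.01/0.08) = -0.02079
  0.09·ln(0.09/0.61) = -0.17223
D(P‖Q) = 1.1337 nats.

1.1337 nats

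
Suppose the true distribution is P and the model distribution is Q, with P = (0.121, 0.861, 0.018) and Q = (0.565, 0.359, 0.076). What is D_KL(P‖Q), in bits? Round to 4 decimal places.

D(P‖Q) = Σ p·log₂(p/q).
  0.121·log₂(0.121/0.565) = -0.26901
  0.861·log₂(0.861/0.359) = 1.08661
  0.018·log₂(0.018/0.076) = -0.03740
D(P‖Q) = 0.7802 bits.

0.7802 bits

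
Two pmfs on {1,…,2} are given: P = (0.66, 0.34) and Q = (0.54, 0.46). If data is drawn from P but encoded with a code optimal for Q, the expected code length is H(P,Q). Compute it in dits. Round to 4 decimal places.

0.2913 dits

H(P,Q) = −Σ p·log₁₀ q.
  −0.66·log₁₀(0.54) = 0.17662
  −0.34·log₁₀(0.46) = 0.11466
H(P,Q) = 0.2913 dits.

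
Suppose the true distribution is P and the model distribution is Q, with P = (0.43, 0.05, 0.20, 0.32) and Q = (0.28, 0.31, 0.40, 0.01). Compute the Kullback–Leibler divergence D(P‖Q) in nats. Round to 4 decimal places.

D(P‖Q) = Σ p·ln(p/q).
  0.43·ln(0.43/0.28) = 0.18447
  0.05·ln(0.05/0.31) = -0.09123
  0.20·ln(0.20/0.40) = -0.13863
  0.32·ln(0.32/0.01) = 1.10904
D(P‖Q) = 1.0636 nats.

1.0636 nats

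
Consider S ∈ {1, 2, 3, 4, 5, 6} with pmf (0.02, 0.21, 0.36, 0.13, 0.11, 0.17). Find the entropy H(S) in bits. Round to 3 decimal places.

2.284 bits

H(S) = −Σ p·log₂ p.
  −(0.02)·log₂(0.02) = 0.1129
  −(0.21)·log₂(0.21) = 0.4728
  −(0.36)·log₂(0.36) = 0.5306
  −(0.13)·log₂(0.13) = 0.3826
  −(0.11)·log₂(0.11) = 0.3503
  −(0.17)·log₂(0.17) = 0.4346
Sum: 0.1129 + 0.4728 + 0.5306 + 0.3826 + 0.3503 + 0.4346 = 2.284 bits.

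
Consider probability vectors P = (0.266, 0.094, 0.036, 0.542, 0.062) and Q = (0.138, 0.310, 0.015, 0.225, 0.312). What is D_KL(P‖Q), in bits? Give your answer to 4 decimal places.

D(P‖Q) = Σ p·log₂(p/q).
  0.266·log₂(0.266/0.138) = 0.25184
  0.094·log₂(0.094/0.310) = -0.16182
  0.036·log₂(0.036/0.015) = 0.04547
  0.542·log₂(0.542/0.225) = 0.68746
  0.062·log₂(0.062/0.312) = -0.14453
D(P‖Q) = 0.6784 bits.

0.6784 bits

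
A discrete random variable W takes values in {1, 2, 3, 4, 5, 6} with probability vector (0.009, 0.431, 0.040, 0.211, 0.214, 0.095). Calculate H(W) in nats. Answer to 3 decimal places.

1.416 nats

H(W) = −Σ p·ln p.
  −(0.009)·ln(0.009) = 0.0424
  −(0.431)·ln(0.431) = 0.3627
  −(0.040)·ln(0.040) = 0.1288
  −(0.211)·ln(0.211) = 0.3283
  −(0.214)·ln(0.214) = 0.3299
  −(0.095)·ln(0.095) = 0.2236
Sum: 0.0424 + 0.3627 + 0.1288 + 0.3283 + 0.3299 + 0.2236 = 1.416 nats.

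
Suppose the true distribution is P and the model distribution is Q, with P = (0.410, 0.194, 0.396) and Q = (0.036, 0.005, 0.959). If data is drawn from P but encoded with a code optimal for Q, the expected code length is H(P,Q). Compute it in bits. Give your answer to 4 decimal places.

H(P,Q) = −Σ p·log₂ q.
  −0.410·log₂(0.036) = 1.96630
  −0.194·log₂(0.005) = 1.48291
  −0.396·log₂(0.959) = 0.02392
H(P,Q) = 3.4731 bits.

3.4731 bits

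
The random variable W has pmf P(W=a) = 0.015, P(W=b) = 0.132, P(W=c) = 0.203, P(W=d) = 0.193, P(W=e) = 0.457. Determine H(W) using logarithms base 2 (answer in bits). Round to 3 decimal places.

H(W) = −Σ p·log₂ p.
  −(0.015)·log₂(0.015) = 0.0909
  −(0.132)·log₂(0.132) = 0.3856
  −(0.203)·log₂(0.203) = 0.4670
  −(0.193)·log₂(0.193) = 0.4581
  −(0.457)·log₂(0.457) = 0.5163
Sum: 0.0909 + 0.3856 + 0.4670 + 0.4581 + 0.5163 = 1.918 bits.

1.918 bits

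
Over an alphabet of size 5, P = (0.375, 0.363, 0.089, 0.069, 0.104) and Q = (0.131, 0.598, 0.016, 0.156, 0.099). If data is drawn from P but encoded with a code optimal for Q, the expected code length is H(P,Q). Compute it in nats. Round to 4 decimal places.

1.6856 nats

H(P,Q) = −Σ p·ln q.
  −0.375·ln(0.131) = 0.76221
  −0.363·ln(0.598) = 0.18664
  −0.089·ln(0.016) = 0.36803
  −0.069·ln(0.156) = 0.12820
  −0.104·ln(0.099) = 0.24051
H(P,Q) = 1.6856 nats.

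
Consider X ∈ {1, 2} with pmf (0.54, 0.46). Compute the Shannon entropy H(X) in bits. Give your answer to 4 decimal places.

0.9954 bits

H(X) = −Σ p·log₂ p.
  −(0.54)·log₂(0.54) = 0.48004
  −(0.46)·log₂(0.46) = 0.51534
Sum: 0.48004 + 0.51534 = 0.9954 bits.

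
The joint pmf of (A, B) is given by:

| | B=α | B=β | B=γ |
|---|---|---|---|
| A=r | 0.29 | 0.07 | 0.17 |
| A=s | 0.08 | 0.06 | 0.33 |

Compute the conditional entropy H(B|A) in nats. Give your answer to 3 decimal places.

Chain rule: H(B|A) = H(A,B) − H(A).
Marginals: p(A) = (0.5300, 0.4700), p(B) = (0.3700, 0.1300, 0.5000).
H(A,B) = 1.5831 nats; H(A) = 0.6913 nats.
H(B|A) = 1.5831 − 0.6913 = 0.892 nats.

0.892 nats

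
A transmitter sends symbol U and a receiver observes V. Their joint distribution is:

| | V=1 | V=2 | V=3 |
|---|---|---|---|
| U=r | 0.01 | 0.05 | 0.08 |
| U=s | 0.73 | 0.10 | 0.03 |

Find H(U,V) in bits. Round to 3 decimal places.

H(U,V) = −Σ p(x,y)·log₂ p(x,y) over all 6 cells.
  cell (r,1): −0.01·log₂0.01 = 0.0664
  cell (r,2): −0.05·log₂0.05 = 0.2161
  cell (r,3): −0.08·log₂0.08 = 0.2915
  cell (s,1): −0.73·log₂0.73 = 0.3314
  cell (s,2): −0.10·log₂0.10 = 0.3322
  cell (s,3): −0.03·log₂0.03 = 0.1518
Sum = 1.389 bits.

1.389 bits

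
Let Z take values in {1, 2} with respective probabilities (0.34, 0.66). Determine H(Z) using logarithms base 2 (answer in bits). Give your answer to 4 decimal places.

H(Z) = −Σ p·log₂ p.
  −(0.34)·log₂(0.34) = 0.52917
  −(0.66)·log₂(0.66) = 0.39564
Sum: 0.52917 + 0.39564 = 0.9248 bits.

0.9248 bits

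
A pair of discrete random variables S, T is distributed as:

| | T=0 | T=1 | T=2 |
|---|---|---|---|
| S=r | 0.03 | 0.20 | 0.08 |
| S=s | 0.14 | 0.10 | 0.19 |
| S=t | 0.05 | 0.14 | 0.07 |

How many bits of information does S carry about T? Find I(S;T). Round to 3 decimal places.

Marginals: p(S) = (0.3100, 0.4300, 0.2600), p(T) = (0.2200, 0.4400, 0.3400).
I(S;T) = Σ p(x,y)·log₂[p(x,y)/(p(x)p(y))].
  (r,0): 0.03·log₂(0.4399) = -0.0355
  (r,1): 0.20·log₂(1.4663) = 0.1104
  (r,2): 0.08·log₂(0.7590) = -0.0318
  (s,0): 0.14·log₂(1.4799) = 0.0792
  (s,1): 0.10·log₂(0.5285) = -0.0920
  (s,2): 0.19·log₂(1.2996) = 0.0718
  (t,0): 0.05·log₂(0.8741) = -0.0097
  (t,1): 0.14·log₂(1.2238) = 0.0408
  (t,2): 0.07·log₂(0.7919) = -0.0236
Sum = 0.110 bits.

0.110 bits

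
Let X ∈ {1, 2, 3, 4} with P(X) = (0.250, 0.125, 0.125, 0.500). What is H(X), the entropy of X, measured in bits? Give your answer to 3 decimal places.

1.750 bits

H(X) = −Σ p·log₂ p.
  −(0.250)·log₂(0.250) = 0.5000
  −(0.125)·log₂(0.125) = 0.3750
  −(0.125)·log₂(0.125) = 0.3750
  −(0.500)·log₂(0.500) = 0.5000
Sum: 0.5000 + 0.3750 + 0.3750 + 0.5000 = 1.750 bits.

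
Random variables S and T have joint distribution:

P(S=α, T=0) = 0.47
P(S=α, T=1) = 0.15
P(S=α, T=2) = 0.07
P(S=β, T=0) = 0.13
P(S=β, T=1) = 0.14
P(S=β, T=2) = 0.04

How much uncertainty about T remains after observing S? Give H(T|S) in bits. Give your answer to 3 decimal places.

1.263 bits

Marginals: p(S) = (0.6900, 0.3100), p(T) = (0.6000, 0.2900, 0.1100).
H(T|S) = Σ p(S) · H(T|S=·).
  S=α: p=0.6900, H(T|S=α) = 1.1908
  S=β: p=0.3100, H(T|S=β) = 1.4249
Weighted sum = 1.263 bits.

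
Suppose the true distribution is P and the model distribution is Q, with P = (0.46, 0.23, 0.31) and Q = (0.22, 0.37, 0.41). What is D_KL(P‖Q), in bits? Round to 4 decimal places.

D(P‖Q) = Σ p·log₂(p/q).
  0.46·log₂(0.46/0.22) = 0.48950
  0.23·log₂(0.23/0.37) = -0.15776
  0.31·log₂(0.31/0.41) = -0.12504
D(P‖Q) = 0.2067 bits.

0.2067 bits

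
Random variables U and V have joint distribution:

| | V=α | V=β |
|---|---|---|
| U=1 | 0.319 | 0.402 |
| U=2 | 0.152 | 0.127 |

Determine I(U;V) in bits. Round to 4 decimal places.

Marginals: p(U) = (0.7210, 0.2790), p(V) = (0.4710, 0.5290).
I(U;V) = H(U) + H(V) − H(U,V).
H(U) = 0.8541, H(V) = 0.9976, H(U,V) = 1.8456.
I(U;V) = 0.8541 + 0.9976 − 1.8456 = 0.0061 bits.

0.0061 bits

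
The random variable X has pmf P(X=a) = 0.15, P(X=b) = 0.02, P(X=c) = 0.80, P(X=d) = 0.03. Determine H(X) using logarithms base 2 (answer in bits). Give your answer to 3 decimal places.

0.933 bits

H(X) = −Σ p·log₂ p.
  −(0.15)·log₂(0.15) = 0.4105
  −(0.02)·log₂(0.02) = 0.1129
  −(0.80)·log₂(0.80) = 0.2575
  −(0.03)·log₂(0.03) = 0.1518
Sum: 0.4105 + 0.1129 + 0.2575 + 0.1518 = 0.933 bits.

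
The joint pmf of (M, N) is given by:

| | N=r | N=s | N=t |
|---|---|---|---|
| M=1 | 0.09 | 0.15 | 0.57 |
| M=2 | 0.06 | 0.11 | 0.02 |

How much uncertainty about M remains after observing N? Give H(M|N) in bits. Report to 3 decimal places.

0.527 bits

Chain rule: H(M|N) = H(M,N) − H(N).
Marginals: p(M) = (0.8100, 0.1900), p(N) = (0.1500, 0.2600, 0.5900).
H(M,N) = 1.8921 bits; H(N) = 1.3649 bits.
H(M|N) = 1.8921 − 1.3649 = 0.527 bits.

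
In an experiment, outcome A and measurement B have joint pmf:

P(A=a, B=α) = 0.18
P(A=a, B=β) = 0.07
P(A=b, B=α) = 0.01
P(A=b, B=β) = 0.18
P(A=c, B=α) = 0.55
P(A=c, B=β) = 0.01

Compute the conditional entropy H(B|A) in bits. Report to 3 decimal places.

Marginals: p(A) = (0.2500, 0.1900, 0.5600), p(B) = (0.7400, 0.2600).
H(B|A) = Σ p(A) · H(B|A=·).
  A=a: p=0.2500, H(B|A=a) = 0.8555
  A=b: p=0.1900, H(B|A=b) = 0.2975
  A=c: p=0.5600, H(B|A=c) = 0.1292
Weighted sum = 0.343 bits.

0.343 bits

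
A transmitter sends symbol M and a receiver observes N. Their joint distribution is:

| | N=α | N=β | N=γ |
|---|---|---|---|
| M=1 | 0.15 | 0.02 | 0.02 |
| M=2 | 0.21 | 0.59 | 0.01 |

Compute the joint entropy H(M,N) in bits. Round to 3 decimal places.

1.625 bits

H(M,N) = −Σ p(x,y)·log₂ p(x,y) over all 6 cells.
  cell (1,α): −0.15·log₂0.15 = 0.4105
  cell (1,β): −0.02·log₂0.02 = 0.1129
  cell (1,γ): −0.02·log₂0.02 = 0.1129
  cell (2,α): −0.21·log₂0.21 = 0.4728
  cell (2,β): −0.59·log₂0.59 = 0.4491
  cell (2,γ): −0.01·log₂0.01 = 0.0664
Sum = 1.625 bits.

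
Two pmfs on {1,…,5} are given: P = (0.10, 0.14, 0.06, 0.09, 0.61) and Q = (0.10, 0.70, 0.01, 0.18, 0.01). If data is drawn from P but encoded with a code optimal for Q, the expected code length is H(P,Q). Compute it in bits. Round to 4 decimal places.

H(P,Q) = −Σ p·log₂ q.
  −0.10·log₂(0.10) = 0.33219
  −0.14·log₂(0.70) = 0.07204
  −0.06·log₂(0.01) = 0.39863
  −0.09·log₂(0.18) = 0.22265
  −0.61·log₂(0.01) = 4.05275
H(P,Q) = 5.0783 bits.

5.0783 bits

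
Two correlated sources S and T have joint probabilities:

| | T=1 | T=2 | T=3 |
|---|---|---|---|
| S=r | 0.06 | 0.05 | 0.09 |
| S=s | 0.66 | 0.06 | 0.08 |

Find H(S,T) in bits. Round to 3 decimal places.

1.703 bits

H(S,T) = −Σ p(x,y)·log₂ p(x,y) over all 6 cells.
  cell (r,1): −0.06·log₂0.06 = 0.2435
  cell (r,2): −0.05·log₂0.05 = 0.2161
  cell (r,3): −0.09·log₂0.09 = 0.3127
  cell (s,1): −0.66·log₂0.66 = 0.3956
  cell (s,2): −0.06·log₂0.06 = 0.2435
  cell (s,3): −0.08·log₂0.08 = 0.2915
Sum = 1.703 bits.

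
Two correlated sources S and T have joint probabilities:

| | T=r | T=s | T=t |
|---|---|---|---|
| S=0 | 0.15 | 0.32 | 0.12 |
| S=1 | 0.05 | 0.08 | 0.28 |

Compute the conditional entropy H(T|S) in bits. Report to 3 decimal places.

1.349 bits

Marginals: p(S) = (0.5900, 0.4100), p(T) = (0.2000, 0.4000, 0.4000).
H(T|S) = Σ p(S) · H(T|S=·).
  S=0: p=0.5900, H(T|S=0) = 1.4484
  S=1: p=0.4100, H(T|S=1) = 1.2060
Weighted sum = 1.349 bits.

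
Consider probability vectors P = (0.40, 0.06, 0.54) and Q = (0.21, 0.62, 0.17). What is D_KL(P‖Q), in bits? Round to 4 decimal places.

1.0701 bits

D(P‖Q) = Σ p·log₂(p/q).
  0.40·log₂(0.40/0.21) = 0.37184
  0.06·log₂(0.06/0.62) = -0.20215
  0.54·log₂(0.54/0.17) = 0.90041
D(P‖Q) = 1.0701 bits.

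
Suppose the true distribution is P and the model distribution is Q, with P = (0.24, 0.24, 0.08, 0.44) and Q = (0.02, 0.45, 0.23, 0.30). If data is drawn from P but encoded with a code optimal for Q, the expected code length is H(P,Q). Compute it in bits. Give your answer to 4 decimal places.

H(P,Q) = −Σ p·log₂ q.
  −0.24·log₂(0.02) = 1.35453
  −0.24·log₂(0.45) = 0.27648
  −0.08·log₂(0.23) = 0.16962
  −0.44·log₂(0.30) = 0.76426
H(P,Q) = 2.5649 bits.

2.5649 bits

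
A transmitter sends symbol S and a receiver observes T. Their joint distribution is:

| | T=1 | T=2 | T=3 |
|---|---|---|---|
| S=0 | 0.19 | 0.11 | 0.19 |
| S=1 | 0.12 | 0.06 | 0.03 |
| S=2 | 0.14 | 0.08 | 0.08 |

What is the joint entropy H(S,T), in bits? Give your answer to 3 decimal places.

3.003 bits

H(S,T) = −Σ p(x,y)·log₂ p(x,y) over all 9 cells.
  cell (0,1): −0.19·log₂0.19 = 0.4552
  cell (0,2): −0.11·log₂0.11 = 0.3503
  cell (0,3): −0.19·log₂0.19 = 0.4552
  cell (1,1): −0.12·log₂0.12 = 0.3671
  cell (1,2): −0.06·log₂0.06 = 0.2435
  cell (1,3): −0.03·log₂0.03 = 0.1518
  cell (2,1): −0.14·log₂0.14 = 0.3971
  cell (2,2): −0.08·log₂0.08 = 0.2915
  cell (2,3): −0.08·log₂0.08 = 0.2915
Sum = 3.003 bits.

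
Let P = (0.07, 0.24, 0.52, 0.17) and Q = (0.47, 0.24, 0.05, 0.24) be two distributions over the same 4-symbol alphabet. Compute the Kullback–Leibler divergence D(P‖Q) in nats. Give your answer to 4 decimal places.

1.0258 nats

D(P‖Q) = Σ p·ln(p/q).
  0.07·ln(0.07/0.47) = -0.13330
  0.24·ln(0.24/0.24) = 0.00000
  0.52·ln(0.52/0.05) = 1.21774
  0.17·ln(0.17/0.24) = -0.05862
D(P‖Q) = 1.0258 nats.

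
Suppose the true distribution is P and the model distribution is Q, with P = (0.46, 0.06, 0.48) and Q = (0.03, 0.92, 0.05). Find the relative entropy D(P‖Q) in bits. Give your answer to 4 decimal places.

D(P‖Q) = Σ p·log₂(p/q).
  0.46·log₂(0.46/0.03) = 1.81176
  0.06·log₂(0.06/0.92) = -0.23632
  0.48·log₂(0.48/0.05) = 1.56626
D(P‖Q) = 3.1417 bits.

3.1417 bits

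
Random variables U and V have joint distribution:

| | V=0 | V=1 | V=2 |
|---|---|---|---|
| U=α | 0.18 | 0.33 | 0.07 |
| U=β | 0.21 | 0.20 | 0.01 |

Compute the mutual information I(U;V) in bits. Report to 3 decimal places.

0.043 bits

Marginals: p(U) = (0.5800, 0.4200), p(V) = (0.3900, 0.5300, 0.0800).
I(U;V) = H(U) + H(V) − H(U,V).
H(U) = 0.9815, H(V) = 1.3068, H(U,V) = 2.2453.
I(U;V) = 0.9815 + 1.3068 − 2.2453 = 0.043 bits.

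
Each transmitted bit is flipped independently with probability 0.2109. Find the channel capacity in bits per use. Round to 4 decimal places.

0.2568 bits

Binary symmetric channel: C = 1 − h₂(ε) where h₂ is the binary entropy function.
h₂(0.2109) = −0.2109·log₂0.2109 − 0.7891·log₂0.7891 = 0.7432.
C = 1 − 0.7432 = 0.2568 bits per channel use.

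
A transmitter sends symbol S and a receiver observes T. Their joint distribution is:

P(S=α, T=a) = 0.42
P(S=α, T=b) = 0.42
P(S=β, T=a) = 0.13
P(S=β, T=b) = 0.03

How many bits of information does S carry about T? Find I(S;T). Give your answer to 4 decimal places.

Marginals: p(S) = (0.8400, 0.1600), p(T) = (0.5500, 0.4500).
I(S;T) = Σ p(x,y)·log₂[p(x,y)/(p(x)p(y))].
  (α,a): 0.42·log₂(0.9091) = -0.05775
  (α,b): 0.42·log₂(1.1111) = 0.06384
  (β,a): 0.13·log₂(1.4773) = 0.07318
  (β,b): 0.03·log₂(0.4167) = -0.03789
Sum = 0.0414 bits.

0.0414 bits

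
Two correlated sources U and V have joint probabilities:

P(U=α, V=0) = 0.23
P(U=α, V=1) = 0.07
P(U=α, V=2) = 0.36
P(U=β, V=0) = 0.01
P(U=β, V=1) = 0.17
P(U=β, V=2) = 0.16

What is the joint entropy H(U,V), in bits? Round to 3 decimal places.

2.211 bits

H(U,V) = −Σ p(x,y)·log₂ p(x,y) over all 6 cells.
  cell (α,0): −0.23·log₂0.23 = 0.4877
  cell (α,1): −0.07·log₂0.07 = 0.2686
  cell (α,2): −0.36·log₂0.36 = 0.5306
  cell (β,0): −0.01·log₂0.01 = 0.0664
  cell (β,1): −0.17·log₂0.17 = 0.4346
  cell (β,2): −0.16·log₂0.16 = 0.4230
Sum = 2.211 bits.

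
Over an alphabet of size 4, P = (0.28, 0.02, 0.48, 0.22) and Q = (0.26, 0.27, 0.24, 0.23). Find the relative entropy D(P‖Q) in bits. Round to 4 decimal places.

0.4207 bits

D(P‖Q) = Σ p·log₂(p/q).
  0.28·log₂(0.28/0.26) = 0.02994
  0.02·log₂(0.02/0.27) = -0.07510
  0.48·log₂(0.48/0.24) = 0.48000
  0.22·log₂(0.22/0.23) = -0.01411
D(P‖Q) = 0.4207 bits.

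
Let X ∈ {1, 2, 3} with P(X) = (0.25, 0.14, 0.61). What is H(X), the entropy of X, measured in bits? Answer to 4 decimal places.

1.3321 bits

H(X) = −Σ p·log₂ p.
  −(0.25)·log₂(0.25) = 0.50000
  −(0.14)·log₂(0.14) = 0.39711
  −(0.61)·log₂(0.61) = 0.43500
Sum: 0.50000 + 0.39711 + 0.43500 = 1.3321 bits.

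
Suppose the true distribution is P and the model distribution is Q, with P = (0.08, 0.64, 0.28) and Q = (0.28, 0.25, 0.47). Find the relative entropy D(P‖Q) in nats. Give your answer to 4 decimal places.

D(P‖Q) = Σ p·ln(p/q).
  0.08·ln(0.08/0.28) = -0.10022
  0.64·ln(0.64/0.25) = 0.60160
  0.28·ln(0.28/0.47) = -0.14502
D(P‖Q) = 0.3564 nats.

0.3564 nats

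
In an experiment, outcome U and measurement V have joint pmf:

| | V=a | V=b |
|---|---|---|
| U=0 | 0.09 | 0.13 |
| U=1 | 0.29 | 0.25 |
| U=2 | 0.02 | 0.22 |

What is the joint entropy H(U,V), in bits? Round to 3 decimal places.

2.307 bits

H(U,V) = −Σ p(x,y)·log₂ p(x,y) over all 6 cells.
  cell (0,a): −0.09·log₂0.09 = 0.3127
  cell (0,b): −0.13·log₂0.13 = 0.3826
  cell (1,a): −0.29·log₂0.29 = 0.5179
  cell (1,b): −0.25·log₂0.25 = 0.5000
  cell (2,a): −0.02·log₂0.02 = 0.1129
  cell (2,b): −0.22·log₂0.22 = 0.4806
Sum = 2.307 bits.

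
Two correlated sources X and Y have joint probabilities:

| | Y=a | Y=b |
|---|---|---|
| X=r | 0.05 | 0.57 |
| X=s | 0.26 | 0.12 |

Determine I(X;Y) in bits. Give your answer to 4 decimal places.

0.3005 bits

Marginals: p(X) = (0.6200, 0.3800), p(Y) = (0.3100, 0.6900).
I(X;Y) = Σ p(x,y)·log₂[p(x,y)/(p(x)p(y))].
  (r,a): 0.05·log₂(0.2601) = -0.09713
  (r,b): 0.57·log₂(1.3324) = 0.23599
  (s,a): 0.26·log₂(2.2071) = 0.29696
  (s,b): 0.12·log₂(0.4577) = -0.13532
Sum = 0.3005 bits.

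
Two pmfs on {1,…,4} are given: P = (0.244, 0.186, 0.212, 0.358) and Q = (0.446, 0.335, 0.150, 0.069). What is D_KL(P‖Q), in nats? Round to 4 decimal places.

0.4062 nats

D(P‖Q) = Σ p·ln(p/q).
  0.244·ln(0.244/0.446) = -0.14717
  0.186·ln(0.186/0.335) = -0.10944
  0.212·ln(0.212/0.150) = 0.07334
  0.358·ln(0.358/0.069) = 0.58942
D(P‖Q) = 0.4062 nats.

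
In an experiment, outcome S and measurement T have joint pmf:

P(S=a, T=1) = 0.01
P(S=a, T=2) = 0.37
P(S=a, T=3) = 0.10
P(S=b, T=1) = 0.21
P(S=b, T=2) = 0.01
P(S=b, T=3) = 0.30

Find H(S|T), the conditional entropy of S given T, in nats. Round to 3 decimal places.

Chain rule: H(S|T) = H(S,T) − H(T).
Marginals: p(S) = (0.4800, 0.5200), p(T) = (0.2200, 0.3800, 0.4000).
H(S,T) = 1.3792 nats; H(T) = 1.0673 nats.
H(S|T) = 1.3792 − 1.0673 = 0.312 nats.

0.312 nats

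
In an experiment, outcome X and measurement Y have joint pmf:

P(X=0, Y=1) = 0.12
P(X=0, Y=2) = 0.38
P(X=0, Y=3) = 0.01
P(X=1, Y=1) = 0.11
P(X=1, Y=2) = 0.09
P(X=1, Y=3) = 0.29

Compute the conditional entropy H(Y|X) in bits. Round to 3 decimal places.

1.145 bits

Marginals: p(X) = (0.5100, 0.4900), p(Y) = (0.2300, 0.4700, 0.3000).
H(Y|X) = Σ p(X) · H(Y|X=·).
  X=0: p=0.5100, H(Y|X=0) = 0.9187
  X=1: p=0.4900, H(Y|X=1) = 1.3807
Weighted sum = 1.145 bits.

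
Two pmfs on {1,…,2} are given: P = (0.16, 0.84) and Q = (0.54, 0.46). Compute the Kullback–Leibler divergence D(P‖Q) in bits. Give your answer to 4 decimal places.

D(P‖Q) = Σ p·log₂(p/q).
  0.16·log₂(0.16/0.54) = -0.28078
  0.84·log₂(0.84/0.46) = 0.72975
D(P‖Q) = 0.4490 bits.

0.4490 bits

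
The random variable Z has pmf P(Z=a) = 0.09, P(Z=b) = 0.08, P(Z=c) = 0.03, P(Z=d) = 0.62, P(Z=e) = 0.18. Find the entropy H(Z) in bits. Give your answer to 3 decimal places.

1.629 bits

H(Z) = −Σ p·log₂ p.
  −(0.09)·log₂(0.09) = 0.3127
  −(0.08)·log₂(0.08) = 0.2915
  −(0.03)·log₂(0.03) = 0.1518
  −(0.62)·log₂(0.62) = 0.4276
  −(0.18)·log₂(0.18) = 0.4453
Sum: 0.3127 + 0.2915 + 0.1518 + 0.4276 + 0.4453 = 1.629 bits.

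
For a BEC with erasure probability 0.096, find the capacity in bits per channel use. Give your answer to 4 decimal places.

Binary erasure channel: capacity C = 1 − ε.
C = 1 − 0.096 = 0.9040 bits per channel use.

0.9040 bits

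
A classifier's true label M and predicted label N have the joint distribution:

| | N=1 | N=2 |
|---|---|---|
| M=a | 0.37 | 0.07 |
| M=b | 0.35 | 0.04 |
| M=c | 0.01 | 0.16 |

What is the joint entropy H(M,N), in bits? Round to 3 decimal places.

H(M,N) = −Σ p(x,y)·log₂ p(x,y) over all 6 cells.
  cell (a,1): −0.37·log₂0.37 = 0.5307
  cell (a,2): −0.07·log₂0.07 = 0.2686
  cell (b,1): −0.35·log₂0.35 = 0.5301
  cell (b,2): −0.04·log₂0.04 = 0.1858
  cell (c,1): −0.01·log₂0.01 = 0.0664
  cell (c,2): −0.16·log₂0.16 = 0.4230
Sum = 2.005 bits.

2.005 bits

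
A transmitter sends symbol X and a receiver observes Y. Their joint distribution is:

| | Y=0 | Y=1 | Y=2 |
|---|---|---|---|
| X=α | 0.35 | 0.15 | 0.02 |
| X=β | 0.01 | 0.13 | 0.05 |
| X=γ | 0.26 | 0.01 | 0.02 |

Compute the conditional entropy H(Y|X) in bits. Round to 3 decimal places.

0.940 bits

Marginals: p(X) = (0.5200, 0.1900, 0.2900), p(Y) = (0.6200, 0.2900, 0.0900).
H(Y|X) = Σ p(X) · H(Y|X=·).
  X=α: p=0.5200, H(Y|X=α) = 1.0826
  X=β: p=0.1900, H(Y|X=β) = 1.1050
  X=γ: p=0.2900, H(Y|X=γ) = 0.5748
Weighted sum = 0.940 bits.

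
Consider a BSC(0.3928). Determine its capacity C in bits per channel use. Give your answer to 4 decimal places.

0.0334 bits

Binary symmetric channel: C = 1 − h₂(ε) where h₂ is the binary entropy function.
h₂(0.3928) = −0.3928·log₂0.3928 − 0.6072·log₂0.6072 = 0.9666.
C = 1 − 0.9666 = 0.0334 bits per channel use.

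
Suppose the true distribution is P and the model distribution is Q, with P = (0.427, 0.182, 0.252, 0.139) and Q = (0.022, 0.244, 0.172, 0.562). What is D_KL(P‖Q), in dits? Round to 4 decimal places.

0.4843 dits

D(P‖Q) = Σ p·log₁₀(p/q).
  0.427·log₁₀(0.427/0.022) = 0.54998
  0.182·log₁₀(0.182/0.244) = -0.02317
  0.252·log₁₀(0.252/0.172) = 0.04180
  0.139·log₁₀(0.139/0.562) = -0.08433
D(P‖Q) = 0.4843 dits.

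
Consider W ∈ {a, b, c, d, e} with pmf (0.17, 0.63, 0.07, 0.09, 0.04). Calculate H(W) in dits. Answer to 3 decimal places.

H(W) = −Σ p·log₁₀ p.
  −(0.17)·log₁₀(0.17) = 0.1308
  −(0.63)·log₁₀(0.63) = 0.1264
  −(0.07)·log₁₀(0.07) = 0.0808
  −(0.09)·log₁₀(0.09) = 0.0941
  −(0.04)·log₁₀(0.04) = 0.0559
Sum: 0.1308 + 0.1264 + 0.0808 + 0.0941 + 0.0559 = 0.488 dits.

0.488 dits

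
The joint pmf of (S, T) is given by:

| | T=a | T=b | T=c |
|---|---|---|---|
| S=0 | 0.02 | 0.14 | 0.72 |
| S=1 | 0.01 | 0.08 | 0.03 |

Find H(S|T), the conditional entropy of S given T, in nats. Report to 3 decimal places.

0.289 nats

Marginals: p(S) = (0.8800, 0.1200), p(T) = (0.0300, 0.2200, 0.7500).
H(S|T) = Σ p(T) · H(S|T=·).
  T=a: p=0.0300, H(S|T=a) = 0.6365
  T=b: p=0.2200, H(S|T=b) = 0.6555
  T=c: p=0.7500, H(S|T=c) = 0.1679
Weighted sum = 0.289 nats.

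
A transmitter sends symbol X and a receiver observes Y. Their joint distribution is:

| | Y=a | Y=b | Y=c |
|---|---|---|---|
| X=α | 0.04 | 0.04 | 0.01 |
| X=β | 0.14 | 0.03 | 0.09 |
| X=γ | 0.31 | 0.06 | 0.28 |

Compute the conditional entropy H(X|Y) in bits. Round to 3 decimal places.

1.164 bits

Marginals: p(X) = (0.0900, 0.2600, 0.6500), p(Y) = (0.4900, 0.1300, 0.3800).
H(X|Y) = Σ p(Y) · H(X|Y=·).
  Y=a: p=0.4900, H(X|Y=a) = 1.2293
  Y=b: p=0.1300, H(X|Y=b) = 1.5262
  Y=c: p=0.3800, H(X|Y=c) = 0.9549
Weighted sum = 1.164 bits.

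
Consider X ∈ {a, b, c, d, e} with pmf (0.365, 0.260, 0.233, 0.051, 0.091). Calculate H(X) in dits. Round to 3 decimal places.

0.620 dits

H(X) = −Σ p·log₁₀ p.
  −(0.365)·log₁₀(0.365) = 0.1598
  −(0.260)·log₁₀(0.260) = 0.1521
  −(0.233)·log₁₀(0.233) = 0.1474
  −(0.051)·log₁₀(0.051) = 0.0659
  −(0.091)·log₁₀(0.091) = 0.0947
Sum: 0.1598 + 0.1521 + 0.1474 + 0.0659 + 0.0947 = 0.620 dits.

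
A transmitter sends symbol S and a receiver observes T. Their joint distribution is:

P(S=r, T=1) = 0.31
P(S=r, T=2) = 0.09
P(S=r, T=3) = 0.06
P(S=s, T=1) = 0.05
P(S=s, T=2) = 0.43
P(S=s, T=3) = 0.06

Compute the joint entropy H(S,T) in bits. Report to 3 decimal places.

H(S,T) = −Σ p(x,y)·log₂ p(x,y) over all 6 cells.
  cell (r,1): −0.31·log₂0.31 = 0.5238
  cell (r,2): −0.09·log₂0.09 = 0.3127
  cell (r,3): −0.06·log₂0.06 = 0.2435
  cell (s,1): −0.05·log₂0.05 = 0.2161
  cell (s,2): −0.43·log₂0.43 = 0.5236
  cell (s,3): −0.06·log₂0.06 = 0.2435
Sum = 2.063 bits.

2.063 bits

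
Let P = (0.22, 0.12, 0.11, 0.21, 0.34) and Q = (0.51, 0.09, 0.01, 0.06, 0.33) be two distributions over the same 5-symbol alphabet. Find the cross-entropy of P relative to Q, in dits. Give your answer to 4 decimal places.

H(P,Q) = −Σ p·log₁₀ q.
  −0.22·log₁₀(0.51) = 0.06433
  −0.12·log₁₀(0.09) = 0.12549
  −0.11·log₁₀(0.01) = 0.22000
  −0.21·log₁₀(0.06) = 0.25659
  −0.34·log₁₀(0.33) = 0.16371
H(P,Q) = 0.8301 dits.

0.8301 dits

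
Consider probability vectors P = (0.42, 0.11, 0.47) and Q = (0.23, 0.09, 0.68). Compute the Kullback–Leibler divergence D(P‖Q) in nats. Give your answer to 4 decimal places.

0.1014 nats

D(P‖Q) = Σ p·ln(p/q).
  0.42·ln(0.42/0.23) = 0.25291
  0.11·ln(0.11/0.09) = 0.02207
  0.47·ln(0.47/0.68) = -0.17360
D(P‖Q) = 0.1014 nats.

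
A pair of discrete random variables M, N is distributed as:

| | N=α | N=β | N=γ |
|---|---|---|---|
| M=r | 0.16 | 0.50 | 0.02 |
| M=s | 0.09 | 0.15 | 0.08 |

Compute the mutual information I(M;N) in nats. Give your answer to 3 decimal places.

Marginals: p(M) = (0.6800, 0.3200), p(N) = (0.2500, 0.6500, 0.1000).
I(M;N) = Σ p(x,y)·ln[p(x,y)/(p(x)p(y))].
  (r,α): 0.16·ln(0.9412) = -0.0097
  (r,β): 0.50·ln(1.1312) = 0.0616
  (r,γ): 0.02·ln(0.2941) = -0.0245
  (s,α): 0.09·ln(1.1250) = 0.0106
  (s,β): 0.15·ln(0.7212) = -0.0490
  (s,γ): 0.08·ln(2.5000) = 0.0733
Sum = 0.062 nats.

0.062 nats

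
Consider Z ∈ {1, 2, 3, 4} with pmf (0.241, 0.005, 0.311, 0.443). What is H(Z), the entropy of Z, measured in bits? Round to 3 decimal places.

H(Z) = −Σ p·log₂ p.
  −(0.241)·log₂(0.241) = 0.4947
  −(0.005)·log₂(0.005) = 0.0382
  −(0.311)·log₂(0.311) = 0.5240
  −(0.443)·log₂(0.443) = 0.5204
Sum: 0.4947 + 0.0382 + 0.5240 + 0.5204 = 1.577 bits.

1.577 bits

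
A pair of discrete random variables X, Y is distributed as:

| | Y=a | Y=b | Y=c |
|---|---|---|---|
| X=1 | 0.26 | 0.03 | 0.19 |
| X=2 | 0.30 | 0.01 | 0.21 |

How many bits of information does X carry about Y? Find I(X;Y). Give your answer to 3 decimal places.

0.009 bits

Marginals: p(X) = (0.4800, 0.5200), p(Y) = (0.5600, 0.0400, 0.4000).
I(X;Y) = H(X) + H(Y) − H(X,Y).
H(X) = 0.9988, H(Y) = 1.1830, H(X,Y) = 2.1726.
I(X;Y) = 0.9988 + 1.1830 − 2.1726 = 0.009 bits.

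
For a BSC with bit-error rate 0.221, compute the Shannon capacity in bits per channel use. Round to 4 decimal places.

0.2380 bits

Binary symmetric channel: C = 1 − h₂(ε) where h₂ is the binary entropy function.
h₂(0.221) = −0.221·log₂0.221 − 0.779·log₂0.779 = 0.7620.
C = 1 − 0.7620 = 0.2380 bits per channel use.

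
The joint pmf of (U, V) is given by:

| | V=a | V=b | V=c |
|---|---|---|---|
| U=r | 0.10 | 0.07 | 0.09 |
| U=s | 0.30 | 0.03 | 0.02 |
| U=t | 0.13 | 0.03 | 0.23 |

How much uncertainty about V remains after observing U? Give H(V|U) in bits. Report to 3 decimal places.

1.156 bits

Marginals: p(U) = (0.2600, 0.3500, 0.3900), p(V) = (0.5300, 0.1300, 0.3400).
H(V|U) = Σ p(U) · H(V|U=·).
  U=r: p=0.2600, H(V|U=r) = 1.5697
  U=s: p=0.3500, H(V|U=s) = 0.7304
  U=t: p=0.3900, H(V|U=t) = 1.2623
Weighted sum = 1.156 bits.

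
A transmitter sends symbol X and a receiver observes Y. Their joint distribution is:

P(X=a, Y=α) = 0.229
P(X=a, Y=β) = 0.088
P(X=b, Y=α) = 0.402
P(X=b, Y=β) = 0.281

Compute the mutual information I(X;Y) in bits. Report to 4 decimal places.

0.0123 bits

Marginals: p(X) = (0.3170, 0.6830), p(Y) = (0.6310, 0.3690).
I(X;Y) = Σ p(x,y)·log₂[p(x,y)/(p(x)p(y))].
  (a,α): 0.229·log₂(1.1448) = 0.04469
  (a,β): 0.088·log₂(0.7523) = -0.03613
  (b,α): 0.402·log₂(0.9328) = -0.04036
  (b,β): 0.281·log₂(1.1150) = 0.04411
Sum = 0.0123 bits.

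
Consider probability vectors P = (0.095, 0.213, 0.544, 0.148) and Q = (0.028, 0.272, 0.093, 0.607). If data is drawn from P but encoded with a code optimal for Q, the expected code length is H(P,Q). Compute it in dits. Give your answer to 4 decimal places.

0.8612 dits

H(P,Q) = −Σ p·log₁₀ q.
  −0.095·log₁₀(0.028) = 0.14752
  −0.213·log₁₀(0.272) = 0.12044
  −0.544·log₁₀(0.093) = 0.56115
  −0.148·log₁₀(0.607) = 0.03209
H(P,Q) = 0.8612 dits.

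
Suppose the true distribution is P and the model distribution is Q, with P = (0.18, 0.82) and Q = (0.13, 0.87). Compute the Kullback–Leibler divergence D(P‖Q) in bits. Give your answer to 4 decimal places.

D(P‖Q) = Σ p·log₂(p/q).
  0.18·log₂(0.18/0.13) = 0.08451
  0.82·log₂(0.82/0.87) = -0.07002
D(P‖Q) = 0.0145 bits.

0.0145 bits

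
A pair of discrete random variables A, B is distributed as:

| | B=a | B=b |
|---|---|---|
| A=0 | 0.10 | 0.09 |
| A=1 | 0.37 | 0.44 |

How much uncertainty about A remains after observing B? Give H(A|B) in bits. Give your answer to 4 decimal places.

0.6993 bits

Chain rule: H(A|B) = H(A,B) − H(B).
Marginals: p(A) = (0.1900, 0.8100), p(B) = (0.4700, 0.5300).
H(A,B) = 1.6967 bits; H(B) = 0.9974 bits.
H(A|B) = 1.6967 − 0.9974 = 0.6993 bits.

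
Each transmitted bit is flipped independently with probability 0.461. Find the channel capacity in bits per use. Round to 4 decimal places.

Binary symmetric channel: C = 1 − h₂(ε) where h₂ is the binary entropy function.
h₂(0.461) = −0.461·log₂0.461 − 0.539·log₂0.539 = 0.9956.
C = 1 − 0.9956 = 0.0044 bits per channel use.

0.0044 bits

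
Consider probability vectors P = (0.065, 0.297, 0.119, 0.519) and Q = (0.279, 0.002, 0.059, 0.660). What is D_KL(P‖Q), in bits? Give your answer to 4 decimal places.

D(P‖Q) = Σ p·log₂(p/q).
  0.065·log₂(0.065/0.279) = -0.13661
  0.297·log₂(0.297/0.002) = 2.14265
  0.119·log₂(0.119/0.059) = 0.12045
  0.519·log₂(0.519/0.660) = -0.17995
D(P‖Q) = 1.9465 bits.

1.9465 bits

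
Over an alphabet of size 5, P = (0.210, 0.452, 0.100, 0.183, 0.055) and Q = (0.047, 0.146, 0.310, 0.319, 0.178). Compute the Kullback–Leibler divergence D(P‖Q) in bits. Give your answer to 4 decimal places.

0.7873 bits

D(P‖Q) = Σ p·log₂(p/q).
  0.210·log₂(0.210/0.047) = 0.45353
  0.452·log₂(0.452/0.146) = 0.73692
  0.100·log₂(0.100/0.310) = -0.16323
  0.183·log₂(0.183/0.319) = -0.14671
  0.055·log₂(0.055/0.178) = -0.09319
D(P‖Q) = 0.7873 bits.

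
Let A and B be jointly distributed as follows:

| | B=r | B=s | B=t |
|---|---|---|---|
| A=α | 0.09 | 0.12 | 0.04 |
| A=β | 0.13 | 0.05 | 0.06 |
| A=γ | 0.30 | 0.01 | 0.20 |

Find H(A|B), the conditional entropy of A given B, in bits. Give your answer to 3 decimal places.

1.303 bits

Chain rule: H(A|B) = H(A,B) − H(B).
Marginals: p(A) = (0.2500, 0.2400, 0.5100), p(B) = (0.5200, 0.1800, 0.3000).
H(A,B) = 2.7597 bits; H(B) = 1.4570 bits.
H(A|B) = 2.7597 − 1.4570 = 1.303 bits.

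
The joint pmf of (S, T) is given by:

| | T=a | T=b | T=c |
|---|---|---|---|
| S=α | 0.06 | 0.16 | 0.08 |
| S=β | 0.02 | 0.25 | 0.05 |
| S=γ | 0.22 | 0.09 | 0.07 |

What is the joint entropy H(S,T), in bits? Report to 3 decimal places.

2.849 bits

H(S,T) = −Σ p(x,y)·log₂ p(x,y) over all 9 cells.
  cell (α,a): −0.06·log₂0.06 = 0.2435
  cell (α,b): −0.16·log₂0.16 = 0.4230
  cell (α,c): −0.08·log₂0.08 = 0.2915
  cell (β,a): −0.02·log₂0.02 = 0.1129
  cell (β,b): −0.25·log₂0.25 = 0.5000
  cell (β,c): −0.05·log₂0.05 = 0.2161
  cell (γ,a): −0.22·log₂0.22 = 0.4806
  cell (γ,b): −0.09·log₂0.09 = 0.3127
  cell (γ,c): −0.07·log₂0.07 = 0.2686
Sum = 2.849 bits.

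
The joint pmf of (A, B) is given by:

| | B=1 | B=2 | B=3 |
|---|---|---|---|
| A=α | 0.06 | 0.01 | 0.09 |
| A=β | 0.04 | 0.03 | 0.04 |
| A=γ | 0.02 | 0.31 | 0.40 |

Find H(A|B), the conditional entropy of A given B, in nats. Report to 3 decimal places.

Marginals: p(A) = (0.1600, 0.1100, 0.7300), p(B) = (0.1200, 0.3500, 0.5300).
H(A|B) = Σ p(B) · H(A|B=·).
  B=1: p=0.1200, H(A|B=1) = 1.0114
  B=2: p=0.3500, H(A|B=2) = 0.4196
  B=3: p=0.5300, H(A|B=3) = 0.7085
Weighted sum = 0.644 nats.

0.644 nats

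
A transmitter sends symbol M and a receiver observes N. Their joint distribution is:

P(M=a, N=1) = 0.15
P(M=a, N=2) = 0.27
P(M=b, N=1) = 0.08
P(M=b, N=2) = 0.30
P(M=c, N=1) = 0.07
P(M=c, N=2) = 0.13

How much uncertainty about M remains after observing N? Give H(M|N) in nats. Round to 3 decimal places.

1.042 nats

Marginals: p(M) = (0.4200, 0.3800, 0.2000), p(N) = (0.3000, 0.7000).
H(M|N) = Σ p(N) · H(M|N=·).
  N=1: p=0.3000, H(M|N=1) = 1.0386
  N=2: p=0.7000, H(M|N=2) = 1.0432
Weighted sum = 1.042 nats.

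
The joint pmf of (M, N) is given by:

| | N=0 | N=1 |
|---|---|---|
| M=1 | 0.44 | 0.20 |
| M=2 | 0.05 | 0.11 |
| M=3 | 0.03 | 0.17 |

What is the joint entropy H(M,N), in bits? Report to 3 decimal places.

2.138 bits

H(M,N) = −Σ p(x,y)·log₂ p(x,y) over all 6 cells.
  cell (1,0): −0.44·log₂0.44 = 0.5211
  cell (1,1): −0.20·log₂0.20 = 0.4644
  cell (2,0): −0.05·log₂0.05 = 0.2161
  cell (2,1): −0.11·log₂0.11 = 0.3503
  cell (3,0): −0.03·log₂0.03 = 0.1518
  cell (3,1): −0.17·log₂0.17 = 0.4346
Sum = 2.138 bits.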